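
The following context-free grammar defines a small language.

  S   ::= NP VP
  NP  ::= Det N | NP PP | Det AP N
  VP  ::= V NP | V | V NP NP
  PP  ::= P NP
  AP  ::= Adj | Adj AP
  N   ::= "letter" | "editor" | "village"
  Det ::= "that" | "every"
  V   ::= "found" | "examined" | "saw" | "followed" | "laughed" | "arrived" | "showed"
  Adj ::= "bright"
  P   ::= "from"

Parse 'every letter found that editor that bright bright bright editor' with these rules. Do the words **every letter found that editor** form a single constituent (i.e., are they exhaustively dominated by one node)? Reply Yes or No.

No

[S [NP [Det every] [N letter]] [VP [V found] [NP [Det that] [N editor]] [NP [Det that] [AP [Adj bright] [AP [Adj bright] [AP [Adj bright]]]] [N editor]]]]
The smallest constituent containing 'every letter found that editor' is the S spanning 'every letter found that editor that bright bright bright editor'; no single node in the tree dominates exactly the given words.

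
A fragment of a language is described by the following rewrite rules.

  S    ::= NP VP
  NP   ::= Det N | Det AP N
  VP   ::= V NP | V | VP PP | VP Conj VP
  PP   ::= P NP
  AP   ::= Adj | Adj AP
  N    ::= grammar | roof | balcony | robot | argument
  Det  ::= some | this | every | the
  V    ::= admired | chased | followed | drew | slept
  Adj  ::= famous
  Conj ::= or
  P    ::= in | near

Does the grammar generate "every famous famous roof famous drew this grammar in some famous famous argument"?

Ungrammatical

An N word can never sit immediately before an Adj word in any string this grammar generates, so the substring 'roof famous' rules out a derivation.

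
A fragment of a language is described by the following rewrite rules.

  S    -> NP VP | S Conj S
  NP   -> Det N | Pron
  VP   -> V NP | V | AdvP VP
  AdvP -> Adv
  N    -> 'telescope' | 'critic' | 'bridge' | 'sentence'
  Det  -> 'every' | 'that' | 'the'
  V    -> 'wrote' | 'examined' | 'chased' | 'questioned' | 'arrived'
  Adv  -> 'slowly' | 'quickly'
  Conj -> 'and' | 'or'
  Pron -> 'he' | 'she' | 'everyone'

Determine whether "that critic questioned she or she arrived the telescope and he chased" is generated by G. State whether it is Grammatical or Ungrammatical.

Grammatical

[S [S [NP [Det that] [N critic]] [VP [V questioned] [NP [Pron she]]]] [Conj or] [S [S [NP [Pron she]] [VP [V arrived] [NP [Det the] [N telescope]]]] [Conj and] [S [NP [Pron he]] [VP [V chased]]]]]
The bracketing above is licensed at every node by one of the given productions, with S at the root.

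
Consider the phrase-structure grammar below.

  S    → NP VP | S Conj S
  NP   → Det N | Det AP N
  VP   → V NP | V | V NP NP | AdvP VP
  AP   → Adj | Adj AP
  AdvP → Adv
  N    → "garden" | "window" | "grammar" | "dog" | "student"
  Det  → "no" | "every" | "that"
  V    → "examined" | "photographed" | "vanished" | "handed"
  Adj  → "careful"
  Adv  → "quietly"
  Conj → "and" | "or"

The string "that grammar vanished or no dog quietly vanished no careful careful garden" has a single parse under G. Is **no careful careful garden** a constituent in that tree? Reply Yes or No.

[S [S [NP [Det that] [N grammar]] [VP [V vanished]]] [Conj or] [S [NP [Det no] [N dog]] [VP [AdvP [Adv quietly]] [VP [V vanished] [NP [Det no] [AP [Adj careful] [AP [Adj careful]]] [N garden]]]]]]
The words 'no careful careful garden' are exhaustively dominated by a single NP node (built by NP → Det AP N), so they form a constituent.

Yes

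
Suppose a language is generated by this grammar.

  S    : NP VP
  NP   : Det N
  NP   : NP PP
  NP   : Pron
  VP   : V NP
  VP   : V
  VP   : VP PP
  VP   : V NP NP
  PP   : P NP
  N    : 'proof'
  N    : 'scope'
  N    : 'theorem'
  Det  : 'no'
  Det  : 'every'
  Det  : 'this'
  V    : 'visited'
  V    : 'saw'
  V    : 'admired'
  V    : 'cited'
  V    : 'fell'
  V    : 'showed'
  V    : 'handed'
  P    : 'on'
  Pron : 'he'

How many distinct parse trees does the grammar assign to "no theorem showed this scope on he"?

The two bracketings:
[S [NP [Det no] [N theorem]] [VP [V showed] [NP [NP [Det this] [N scope]] [PP [P on] [NP [Pron he]]]]]]
[S [NP [Det no] [N theorem]] [VP [VP [V showed] [NP [Det this] [N scope]]] [PP [P on] [NP [Pron he]]]]]
The difference turns on whether NP → NP PP is used at the relevant span, versus an alternative expansion of NP.

2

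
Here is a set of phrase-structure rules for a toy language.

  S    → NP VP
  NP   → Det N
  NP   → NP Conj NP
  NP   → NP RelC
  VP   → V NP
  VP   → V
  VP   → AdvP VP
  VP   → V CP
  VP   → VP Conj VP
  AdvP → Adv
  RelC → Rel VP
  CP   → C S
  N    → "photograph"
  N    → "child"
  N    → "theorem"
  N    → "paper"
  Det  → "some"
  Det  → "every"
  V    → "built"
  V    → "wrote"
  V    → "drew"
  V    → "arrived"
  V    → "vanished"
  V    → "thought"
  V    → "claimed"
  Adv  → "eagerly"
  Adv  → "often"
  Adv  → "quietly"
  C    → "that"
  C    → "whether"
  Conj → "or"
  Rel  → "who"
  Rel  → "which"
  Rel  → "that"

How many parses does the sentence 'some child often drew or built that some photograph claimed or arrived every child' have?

7

Two of the 7 distinct bracketings:
[S [NP [Det some] [N child]] [VP [AdvP [Adv often]] [VP [VP [V drew]] [Conj or] [VP [V built] [CP [C that] [S [NP [Det some] [N photograph]] [VP [VP [V claimed]] [Conj or] [VP [V arrived] [NP [Det every] [N child]]]]]]]]]]
[S [NP [Det some] [N child]] [VP [AdvP [Adv often]] [VP [VP [V drew]] [Conj or] [VP [VP [V built] [CP [C that] [S [NP [Det some] [N photograph]] [VP [V claimed]]]]] [Conj or] [VP [V arrived] [NP [Det every] [N child]]]]]]]
The trees differ in how a recursive rule is bracketed over the same span.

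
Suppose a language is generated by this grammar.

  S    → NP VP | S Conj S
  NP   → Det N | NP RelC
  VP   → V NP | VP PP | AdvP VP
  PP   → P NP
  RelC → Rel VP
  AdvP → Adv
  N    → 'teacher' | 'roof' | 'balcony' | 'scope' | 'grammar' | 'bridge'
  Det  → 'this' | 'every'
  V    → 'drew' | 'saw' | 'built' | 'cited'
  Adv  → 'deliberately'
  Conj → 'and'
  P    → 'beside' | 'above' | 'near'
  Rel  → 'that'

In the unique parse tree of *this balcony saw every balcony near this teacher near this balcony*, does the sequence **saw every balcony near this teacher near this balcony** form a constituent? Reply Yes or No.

[S [NP [Det this] [N balcony]] [VP [VP [VP [V saw] [NP [Det every] [N balcony]]] [PP [P near] [NP [Det this] [N teacher]]]] [PP [P near] [NP [Det this] [N balcony]]]]]
The words 'saw every balcony near this teacher near this balcony' are exhaustively dominated by a single VP node (built by VP → VP PP), so they form a constituent.

Yes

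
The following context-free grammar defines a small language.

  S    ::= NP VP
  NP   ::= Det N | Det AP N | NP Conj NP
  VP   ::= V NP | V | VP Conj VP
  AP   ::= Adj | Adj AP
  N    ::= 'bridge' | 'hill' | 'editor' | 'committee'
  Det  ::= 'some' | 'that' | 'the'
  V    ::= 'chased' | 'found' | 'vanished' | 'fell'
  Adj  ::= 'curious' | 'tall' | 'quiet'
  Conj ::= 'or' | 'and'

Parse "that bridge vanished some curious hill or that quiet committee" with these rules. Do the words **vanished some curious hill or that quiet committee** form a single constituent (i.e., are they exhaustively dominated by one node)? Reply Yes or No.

Yes

[S [NP [Det that] [N bridge]] [VP [V vanished] [NP [NP [Det some] [AP [Adj curious]] [N hill]] [Conj or] [NP [Det that] [AP [Adj quiet]] [N committee]]]]]
The words 'vanished some curious hill or that quiet committee' are exhaustively dominated by a single VP node (built by VP → V NP), so they form a constituent.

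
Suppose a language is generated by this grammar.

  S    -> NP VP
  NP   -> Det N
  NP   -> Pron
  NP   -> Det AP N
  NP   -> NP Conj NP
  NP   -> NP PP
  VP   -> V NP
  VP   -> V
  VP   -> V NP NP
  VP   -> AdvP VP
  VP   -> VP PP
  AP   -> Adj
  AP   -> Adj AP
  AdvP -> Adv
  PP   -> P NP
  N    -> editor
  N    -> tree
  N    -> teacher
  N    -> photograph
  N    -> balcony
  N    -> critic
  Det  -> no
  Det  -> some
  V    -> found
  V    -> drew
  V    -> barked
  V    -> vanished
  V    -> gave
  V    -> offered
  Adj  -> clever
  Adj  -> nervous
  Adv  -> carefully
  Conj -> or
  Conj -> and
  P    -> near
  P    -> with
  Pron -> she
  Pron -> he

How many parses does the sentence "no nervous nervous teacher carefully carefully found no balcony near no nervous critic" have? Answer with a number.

Two of the 4 distinct bracketings:
[S [NP [Det no] [AP [Adj nervous] [AP [Adj nervous]]] [N teacher]] [VP [AdvP [Adv carefully]] [VP [AdvP [Adv carefully]] [VP [V found] [NP [NP [Det no] [N balcony]] [PP [P near] [NP [Det no] [AP [Adj nervous]] [N critic]]]]]]]]
[S [NP [Det no] [AP [Adj nervous] [AP [Adj nervous]]] [N teacher]] [VP [AdvP [Adv carefully]] [VP [AdvP [Adv carefully]] [VP [VP [V found] [NP [Det no] [N balcony]]] [PP [P near] [NP [Det no] [AP [Adj nervous]] [N critic]]]]]]]
The difference turns on whether NP → NP PP is used at the relevant span, versus an alternative expansion of NP.

4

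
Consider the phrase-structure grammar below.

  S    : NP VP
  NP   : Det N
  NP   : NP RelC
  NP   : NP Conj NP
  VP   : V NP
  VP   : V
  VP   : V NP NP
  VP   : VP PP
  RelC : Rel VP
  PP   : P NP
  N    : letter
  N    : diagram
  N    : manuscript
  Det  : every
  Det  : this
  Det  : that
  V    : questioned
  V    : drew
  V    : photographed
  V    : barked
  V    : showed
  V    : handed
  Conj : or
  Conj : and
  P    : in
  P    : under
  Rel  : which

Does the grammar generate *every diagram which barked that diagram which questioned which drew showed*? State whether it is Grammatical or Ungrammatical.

Grammatical

S
  NP
    NP
      Det: every
      N: diagram
    RelC
      Rel: which
      VP
        V: barked
        NP
          NP
            NP
              Det: that
              N: diagram
            RelC
              Rel: which
              VP
                V: questioned
          RelC
            Rel: which
            VP
              V: drew
  VP
    V: showed
The bracketing above is licensed at every node by one of the given productions, with S at the root.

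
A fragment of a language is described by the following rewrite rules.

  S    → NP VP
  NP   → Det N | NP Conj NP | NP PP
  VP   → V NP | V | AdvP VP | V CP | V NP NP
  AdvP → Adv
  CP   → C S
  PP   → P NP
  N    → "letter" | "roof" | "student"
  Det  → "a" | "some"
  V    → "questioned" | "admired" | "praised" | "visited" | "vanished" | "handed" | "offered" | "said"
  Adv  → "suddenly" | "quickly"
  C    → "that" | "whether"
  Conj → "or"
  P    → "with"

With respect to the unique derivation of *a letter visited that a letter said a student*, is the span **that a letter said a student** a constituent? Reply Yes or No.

Yes

[S [NP [Det a] [N letter]] [VP [V visited] [CP [C that] [S [NP [Det a] [N letter]] [VP [V said] [NP [Det a] [N student]]]]]]]
The words 'that a letter said a student' are exhaustively dominated by a single CP node (built by CP → C S), so they form a constituent.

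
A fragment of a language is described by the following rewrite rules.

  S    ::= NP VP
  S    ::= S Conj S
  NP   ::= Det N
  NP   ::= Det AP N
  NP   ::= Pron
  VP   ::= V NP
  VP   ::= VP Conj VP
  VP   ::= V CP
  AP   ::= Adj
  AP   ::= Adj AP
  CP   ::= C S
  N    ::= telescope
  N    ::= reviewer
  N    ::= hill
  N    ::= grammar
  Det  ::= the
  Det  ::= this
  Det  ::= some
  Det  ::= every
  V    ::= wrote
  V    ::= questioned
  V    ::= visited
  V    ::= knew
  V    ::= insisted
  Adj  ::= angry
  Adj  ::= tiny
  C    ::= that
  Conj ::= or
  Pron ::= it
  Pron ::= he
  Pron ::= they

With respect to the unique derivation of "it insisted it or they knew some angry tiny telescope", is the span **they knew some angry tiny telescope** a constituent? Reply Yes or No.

Yes

[S [S [NP [Pron it]] [VP [V insisted] [NP [Pron it]]]] [Conj or] [S [NP [Pron they]] [VP [V knew] [NP [Det some] [AP [Adj angry] [AP [Adj tiny]]] [N telescope]]]]]
The words 'they knew some angry tiny telescope' are exhaustively dominated by a single S node (built by S → NP VP), so they form a constituent.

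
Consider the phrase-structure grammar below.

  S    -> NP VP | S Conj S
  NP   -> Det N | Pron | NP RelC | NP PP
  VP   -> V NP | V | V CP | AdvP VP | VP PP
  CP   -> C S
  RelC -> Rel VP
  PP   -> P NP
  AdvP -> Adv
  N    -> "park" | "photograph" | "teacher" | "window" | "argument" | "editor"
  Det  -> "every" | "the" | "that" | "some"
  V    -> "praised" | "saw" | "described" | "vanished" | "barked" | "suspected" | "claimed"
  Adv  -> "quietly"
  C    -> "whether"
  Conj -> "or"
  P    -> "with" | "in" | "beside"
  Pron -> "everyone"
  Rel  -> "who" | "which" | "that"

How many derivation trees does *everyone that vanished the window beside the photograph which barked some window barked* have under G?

7

Two of the 7 distinct bracketings:
[S [NP [NP [Pron everyone]] [RelC [Rel that] [VP [V vanished] [NP [NP [NP [Det the] [N window]] [PP [P beside] [NP [Det the] [N photograph]]]] [RelC [Rel which] [VP [V barked] [NP [Det some] [N window]]]]]]]] [VP [V barked]]]
[S [NP [NP [Pron everyone]] [RelC [Rel that] [VP [V vanished] [NP [NP [Det the] [N window]] [PP [P beside] [NP [NP [Det the] [N photograph]] [RelC [Rel which] [VP [V barked] [NP [Det some] [N window]]]]]]]]]] [VP [V barked]]]
The trees differ in how a recursive rule is bracketed over the same span.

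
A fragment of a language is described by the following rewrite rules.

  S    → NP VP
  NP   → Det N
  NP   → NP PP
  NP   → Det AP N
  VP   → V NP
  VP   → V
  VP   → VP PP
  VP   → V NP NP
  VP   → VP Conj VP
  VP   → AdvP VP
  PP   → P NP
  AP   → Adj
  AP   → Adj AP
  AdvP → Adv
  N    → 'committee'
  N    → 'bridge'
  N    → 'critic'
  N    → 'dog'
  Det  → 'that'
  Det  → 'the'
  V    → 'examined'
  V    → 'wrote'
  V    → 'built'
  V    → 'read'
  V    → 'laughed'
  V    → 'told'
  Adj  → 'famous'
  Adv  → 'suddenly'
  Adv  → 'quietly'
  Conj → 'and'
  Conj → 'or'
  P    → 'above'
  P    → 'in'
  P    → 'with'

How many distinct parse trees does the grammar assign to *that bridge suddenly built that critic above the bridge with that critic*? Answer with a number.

Two of the 9 distinct bracketings:
[S [NP [Det that] [N bridge]] [VP [VP [AdvP [Adv suddenly]] [VP [V built] [NP [Det that] [N critic]]]] [PP [P above] [NP [NP [Det the] [N bridge]] [PP [P with] [NP [Det that] [N critic]]]]]]]
[S [NP [Det that] [N bridge]] [VP [VP [VP [AdvP [Adv suddenly]] [VP [V built] [NP [Det that] [N critic]]]] [PP [P above] [NP [Det the] [N bridge]]]] [PP [P with] [NP [Det that] [N critic]]]]]
The difference turns on whether NP → NP PP is used at the relevant span, versus an alternative expansion of NP.

9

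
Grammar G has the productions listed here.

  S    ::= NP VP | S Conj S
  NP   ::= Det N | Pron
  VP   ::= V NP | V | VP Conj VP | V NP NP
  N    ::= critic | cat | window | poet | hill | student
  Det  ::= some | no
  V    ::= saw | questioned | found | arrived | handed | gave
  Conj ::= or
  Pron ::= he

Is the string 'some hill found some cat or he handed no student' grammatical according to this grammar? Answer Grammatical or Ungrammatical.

[S [S [NP [Det some] [N hill]] [VP [V found] [NP [Det some] [N cat]]]] [Conj or] [S [NP [Pron he]] [VP [V handed] [NP [Det no] [N student]]]]]
Every word is introduced by a lexical rule and the phrasal rules combine the resulting categories into a single S.

Grammatical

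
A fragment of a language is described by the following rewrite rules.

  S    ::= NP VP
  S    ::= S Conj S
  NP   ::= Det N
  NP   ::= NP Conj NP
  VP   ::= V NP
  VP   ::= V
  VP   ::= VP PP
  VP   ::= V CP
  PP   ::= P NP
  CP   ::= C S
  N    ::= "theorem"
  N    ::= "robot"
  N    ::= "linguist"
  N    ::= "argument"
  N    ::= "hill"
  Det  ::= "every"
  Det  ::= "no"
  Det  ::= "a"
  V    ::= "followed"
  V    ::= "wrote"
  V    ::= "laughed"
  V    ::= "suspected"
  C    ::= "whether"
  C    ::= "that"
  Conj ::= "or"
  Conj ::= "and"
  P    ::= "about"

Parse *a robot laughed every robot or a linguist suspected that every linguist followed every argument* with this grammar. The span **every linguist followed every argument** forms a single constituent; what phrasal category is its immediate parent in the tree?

[S [S [NP [Det a] [N robot]] [VP [V laughed] [NP [Det every] [N robot]]]] [Conj or] [S [NP [Det a] [N linguist]] [VP [V suspected] [CP [C that] [S [NP [Det every] [N linguist]] [VP [V followed] [NP [Det every] [N argument]]]]]]]]
The span 'every linguist followed every argument' is the S node built by S → NP VP.
Its mother is the CP built by CP → C S.

CP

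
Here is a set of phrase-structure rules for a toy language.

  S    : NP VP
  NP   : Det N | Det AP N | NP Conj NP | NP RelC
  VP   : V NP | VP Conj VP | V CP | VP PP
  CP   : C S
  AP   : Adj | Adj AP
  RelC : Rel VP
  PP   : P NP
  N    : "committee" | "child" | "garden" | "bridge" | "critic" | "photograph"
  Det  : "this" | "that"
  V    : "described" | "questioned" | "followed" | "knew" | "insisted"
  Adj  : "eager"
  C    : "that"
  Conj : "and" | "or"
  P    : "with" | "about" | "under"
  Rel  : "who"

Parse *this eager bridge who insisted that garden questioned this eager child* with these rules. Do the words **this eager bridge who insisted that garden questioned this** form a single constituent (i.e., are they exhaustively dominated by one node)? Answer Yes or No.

[S [NP [NP [Det this] [AP [Adj eager]] [N bridge]] [RelC [Rel who] [VP [V insisted] [NP [Det that] [N garden]]]]] [VP [V questioned] [NP [Det this] [AP [Adj eager]] [N child]]]]
The smallest constituent containing 'this eager bridge who insisted that garden questioned this' is the S spanning 'this eager bridge who insisted that garden questioned this eager child'; no single node in the tree dominates exactly the given words.

No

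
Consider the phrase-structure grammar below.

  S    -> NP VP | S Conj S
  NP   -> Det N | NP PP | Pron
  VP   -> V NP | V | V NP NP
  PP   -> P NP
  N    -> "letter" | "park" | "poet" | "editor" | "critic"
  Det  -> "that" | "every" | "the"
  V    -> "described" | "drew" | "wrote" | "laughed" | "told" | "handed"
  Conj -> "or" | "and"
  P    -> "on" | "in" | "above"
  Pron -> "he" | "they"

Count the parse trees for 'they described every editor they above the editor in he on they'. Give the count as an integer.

Two of the 5 distinct bracketings:
[S [NP [Pron they]] [VP [V described] [NP [Det every] [N editor]] [NP [NP [Pron they]] [PP [P above] [NP [NP [Det the] [N editor]] [PP [P in] [NP [NP [Pron he]] [PP [P on] [NP [Pron they]]]]]]]]]]
[S [NP [Pron they]] [VP [V described] [NP [Det every] [N editor]] [NP [NP [Pron they]] [PP [P above] [NP [NP [NP [Det the] [N editor]] [PP [P in] [NP [Pron he]]]] [PP [P on] [NP [Pron they]]]]]]]]
The trees differ in how a recursive rule is bracketed over the same span.

5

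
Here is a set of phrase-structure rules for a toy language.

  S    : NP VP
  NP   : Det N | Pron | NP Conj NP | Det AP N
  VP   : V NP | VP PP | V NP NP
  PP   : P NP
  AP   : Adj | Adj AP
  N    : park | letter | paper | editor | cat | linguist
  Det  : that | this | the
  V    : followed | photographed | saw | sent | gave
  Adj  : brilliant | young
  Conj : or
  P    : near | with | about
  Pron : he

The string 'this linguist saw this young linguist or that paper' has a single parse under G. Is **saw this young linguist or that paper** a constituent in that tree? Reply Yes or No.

Yes

[S [NP [Det this] [N linguist]] [VP [V saw] [NP [NP [Det this] [AP [Adj young]] [N linguist]] [Conj or] [NP [Det that] [N paper]]]]]
The words 'saw this young linguist or that paper' are exhaustively dominated by a single VP node (built by VP → V NP), so they form a constituent.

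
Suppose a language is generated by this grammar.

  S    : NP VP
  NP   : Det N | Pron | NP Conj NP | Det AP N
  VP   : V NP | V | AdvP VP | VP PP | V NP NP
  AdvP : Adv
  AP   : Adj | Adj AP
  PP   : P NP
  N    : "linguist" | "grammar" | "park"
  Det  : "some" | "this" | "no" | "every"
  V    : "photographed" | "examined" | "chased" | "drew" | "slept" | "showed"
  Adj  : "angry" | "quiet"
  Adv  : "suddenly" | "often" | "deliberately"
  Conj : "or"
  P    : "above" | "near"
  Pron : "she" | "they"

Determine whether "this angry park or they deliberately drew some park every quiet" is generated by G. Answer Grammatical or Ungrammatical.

For S → NP VP, every NP-prefix leaves a non-VP remainder: after 'this angry park' the remainder is not a VP; after 'this angry park or they' the remainder is not a VP.

Ungrammatical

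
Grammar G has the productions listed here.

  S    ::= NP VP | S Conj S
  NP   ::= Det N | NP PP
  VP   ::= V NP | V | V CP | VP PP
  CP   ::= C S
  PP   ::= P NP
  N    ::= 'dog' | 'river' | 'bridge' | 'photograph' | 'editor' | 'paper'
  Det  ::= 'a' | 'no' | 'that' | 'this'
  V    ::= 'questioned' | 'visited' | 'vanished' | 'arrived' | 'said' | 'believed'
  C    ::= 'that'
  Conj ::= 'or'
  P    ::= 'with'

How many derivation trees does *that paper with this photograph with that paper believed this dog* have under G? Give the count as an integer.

2

The two bracketings:
[S [NP [NP [Det that] [N paper]] [PP [P with] [NP [NP [Det this] [N photograph]] [PP [P with] [NP [Det that] [N paper]]]]]] [VP [V believed] [NP [Det this] [N dog]]]]
[S [NP [NP [NP [Det that] [N paper]] [PP [P with] [NP [Det this] [N photograph]]]] [PP [P with] [NP [Det that] [N paper]]]] [VP [V believed] [NP [Det this] [N dog]]]]
The trees differ in how a recursive rule is bracketed over the same span.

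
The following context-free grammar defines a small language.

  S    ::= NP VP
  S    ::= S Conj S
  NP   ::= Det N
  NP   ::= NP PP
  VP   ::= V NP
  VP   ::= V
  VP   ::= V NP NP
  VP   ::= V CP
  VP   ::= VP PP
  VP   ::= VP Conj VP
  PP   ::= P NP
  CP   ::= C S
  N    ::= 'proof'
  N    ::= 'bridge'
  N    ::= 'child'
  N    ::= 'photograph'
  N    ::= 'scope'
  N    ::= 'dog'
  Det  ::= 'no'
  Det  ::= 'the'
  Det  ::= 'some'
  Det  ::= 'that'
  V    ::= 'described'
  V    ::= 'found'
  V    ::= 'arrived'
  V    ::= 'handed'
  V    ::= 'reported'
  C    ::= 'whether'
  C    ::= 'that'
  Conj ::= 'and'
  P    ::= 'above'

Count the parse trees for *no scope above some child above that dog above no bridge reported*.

5

Two of the 5 distinct bracketings:
[S [NP [NP [Det no] [N scope]] [PP [P above] [NP [NP [Det some] [N child]] [PP [P above] [NP [NP [Det that] [N dog]] [PP [P above] [NP [Det no] [N bridge]]]]]]]] [VP [V reported]]]
[S [NP [NP [Det no] [N scope]] [PP [P above] [NP [NP [NP [Det some] [N child]] [PP [P above] [NP [Det that] [N dog]]]] [PP [P above] [NP [Det no] [N bridge]]]]]] [VP [V reported]]]
The trees differ in how a recursive rule is bracketed over the same span.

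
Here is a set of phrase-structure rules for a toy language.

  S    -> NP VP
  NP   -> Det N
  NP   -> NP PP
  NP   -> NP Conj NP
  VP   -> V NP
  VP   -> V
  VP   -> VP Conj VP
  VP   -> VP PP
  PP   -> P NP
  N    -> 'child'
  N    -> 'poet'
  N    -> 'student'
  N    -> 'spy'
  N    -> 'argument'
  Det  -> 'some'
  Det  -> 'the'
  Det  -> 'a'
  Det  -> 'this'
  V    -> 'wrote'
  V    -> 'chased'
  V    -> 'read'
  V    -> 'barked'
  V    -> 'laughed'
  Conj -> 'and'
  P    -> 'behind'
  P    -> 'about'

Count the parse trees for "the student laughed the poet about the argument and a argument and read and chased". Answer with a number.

Two of the 6 distinct bracketings:
[S [NP [Det the] [N student]] [VP [VP [V laughed] [NP [NP [Det the] [N poet]] [PP [P about] [NP [NP [Det the] [N argument]] [Conj and] [NP [Det a] [N argument]]]]]] [Conj and] [VP [VP [V read]] [Conj and] [VP [V chased]]]]]
[S [NP [Det the] [N student]] [VP [VP [V laughed] [NP [NP [NP [Det the] [N poet]] [PP [P about] [NP [Det the] [N argument]]]] [Conj and] [NP [Det a] [N argument]]]] [Conj and] [VP [VP [V read]] [Conj and] [VP [V chased]]]]]
The trees differ in how a recursive rule is bracketed over the same span.

6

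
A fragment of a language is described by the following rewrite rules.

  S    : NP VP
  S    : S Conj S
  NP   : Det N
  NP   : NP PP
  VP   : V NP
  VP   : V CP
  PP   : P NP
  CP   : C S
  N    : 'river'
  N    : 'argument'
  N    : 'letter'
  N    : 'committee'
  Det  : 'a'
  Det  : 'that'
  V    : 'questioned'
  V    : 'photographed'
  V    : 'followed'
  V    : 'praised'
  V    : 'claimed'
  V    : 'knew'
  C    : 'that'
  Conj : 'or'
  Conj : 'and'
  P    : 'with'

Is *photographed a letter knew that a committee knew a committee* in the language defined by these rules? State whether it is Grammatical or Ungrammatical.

Ungrammatical

For S → NP VP, no prefix of the string parses as an NP. The alternative S rule S → S Conj S likewise has no satisfying split.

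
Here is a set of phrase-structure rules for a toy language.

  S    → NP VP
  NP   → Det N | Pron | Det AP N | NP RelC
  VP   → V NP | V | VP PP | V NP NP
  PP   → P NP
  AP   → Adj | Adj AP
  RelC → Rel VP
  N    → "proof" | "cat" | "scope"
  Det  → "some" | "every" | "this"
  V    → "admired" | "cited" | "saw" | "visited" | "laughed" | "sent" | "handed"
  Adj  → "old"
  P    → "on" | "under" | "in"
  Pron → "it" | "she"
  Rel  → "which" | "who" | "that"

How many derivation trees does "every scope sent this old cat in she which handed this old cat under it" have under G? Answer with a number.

2

The two bracketings:
[S [NP [Det every] [N scope]] [VP [VP [V sent] [NP [Det this] [AP [Adj old]] [N cat]]] [PP [P in] [NP [NP [Pron she]] [RelC [Rel which] [VP [VP [V handed] [NP [Det this] [AP [Adj old]] [N cat]]] [PP [P under] [NP [Pron it]]]]]]]]]
[S [NP [Det every] [N scope]] [VP [VP [VP [V sent] [NP [Det this] [AP [Adj old]] [N cat]]] [PP [P in] [NP [NP [Pron she]] [RelC [Rel which] [VP [V handed] [NP [Det this] [AP [Adj old]] [N cat]]]]]]] [PP [P under] [NP [Pron it]]]]]
The trees differ in how a recursive rule is bracketed over the same span.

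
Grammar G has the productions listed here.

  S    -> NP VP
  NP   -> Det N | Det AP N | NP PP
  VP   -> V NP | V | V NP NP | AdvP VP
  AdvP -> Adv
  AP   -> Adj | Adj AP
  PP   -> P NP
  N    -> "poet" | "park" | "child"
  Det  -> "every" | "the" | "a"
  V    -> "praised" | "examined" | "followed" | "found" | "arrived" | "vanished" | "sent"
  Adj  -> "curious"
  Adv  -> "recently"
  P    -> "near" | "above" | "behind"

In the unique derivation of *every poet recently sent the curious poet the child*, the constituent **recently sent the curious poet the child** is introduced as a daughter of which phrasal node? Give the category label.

S
  NP
    Det: every
    N: poet
  VP
    AdvP
      Adv: recently
    VP
      V: sent
      NP
        Det: the
        AP
          Adj: curious
        N: poet
      NP
        Det: the
        N: child
The span 'recently sent the curious poet the child' is the VP node built by VP → AdvP VP.
Its mother is the S built by S → NP VP.

S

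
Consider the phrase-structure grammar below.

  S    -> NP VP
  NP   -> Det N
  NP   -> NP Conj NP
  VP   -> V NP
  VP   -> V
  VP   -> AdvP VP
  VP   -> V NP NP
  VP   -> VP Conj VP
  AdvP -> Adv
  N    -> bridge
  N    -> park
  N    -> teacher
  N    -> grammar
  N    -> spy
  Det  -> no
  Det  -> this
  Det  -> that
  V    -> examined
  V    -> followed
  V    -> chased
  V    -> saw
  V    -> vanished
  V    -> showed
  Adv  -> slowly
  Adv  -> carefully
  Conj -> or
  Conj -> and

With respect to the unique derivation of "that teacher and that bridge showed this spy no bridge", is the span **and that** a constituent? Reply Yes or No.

[S [NP [NP [Det that] [N teacher]] [Conj and] [NP [Det that] [N bridge]]] [VP [V showed] [NP [Det this] [N spy]] [NP [Det no] [N bridge]]]]
The smallest constituent containing 'and that' is the NP spanning 'that teacher and that bridge'; no single node in the tree dominates exactly the given words.

No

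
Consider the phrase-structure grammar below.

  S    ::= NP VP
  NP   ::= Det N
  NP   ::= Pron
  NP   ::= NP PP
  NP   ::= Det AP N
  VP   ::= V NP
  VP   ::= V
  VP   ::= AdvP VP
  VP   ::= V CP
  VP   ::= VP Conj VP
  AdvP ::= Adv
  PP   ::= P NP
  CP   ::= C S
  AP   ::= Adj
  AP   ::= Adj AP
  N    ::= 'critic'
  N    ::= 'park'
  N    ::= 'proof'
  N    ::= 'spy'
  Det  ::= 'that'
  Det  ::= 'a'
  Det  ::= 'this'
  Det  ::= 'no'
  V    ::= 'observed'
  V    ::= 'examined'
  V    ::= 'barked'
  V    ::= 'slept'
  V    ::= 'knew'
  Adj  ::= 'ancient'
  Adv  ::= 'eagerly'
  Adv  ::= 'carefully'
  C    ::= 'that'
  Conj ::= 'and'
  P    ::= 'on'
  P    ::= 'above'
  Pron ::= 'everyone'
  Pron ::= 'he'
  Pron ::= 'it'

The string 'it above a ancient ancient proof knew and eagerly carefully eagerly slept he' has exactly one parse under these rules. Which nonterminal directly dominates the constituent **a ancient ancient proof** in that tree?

PP

[S [NP [NP [Pron it]] [PP [P above] [NP [Det a] [AP [Adj ancient] [AP [Adj ancient]]] [N proof]]]] [VP [VP [V knew]] [Conj and] [VP [AdvP [Adv eagerly]] [VP [AdvP [Adv carefully]] [VP [AdvP [Adv eagerly]] [VP [V slept] [NP [Pron he]]]]]]]]
The span 'a ancient ancient proof' is the NP node built by NP → Det AP N.
Its mother is the PP built by PP → P NP.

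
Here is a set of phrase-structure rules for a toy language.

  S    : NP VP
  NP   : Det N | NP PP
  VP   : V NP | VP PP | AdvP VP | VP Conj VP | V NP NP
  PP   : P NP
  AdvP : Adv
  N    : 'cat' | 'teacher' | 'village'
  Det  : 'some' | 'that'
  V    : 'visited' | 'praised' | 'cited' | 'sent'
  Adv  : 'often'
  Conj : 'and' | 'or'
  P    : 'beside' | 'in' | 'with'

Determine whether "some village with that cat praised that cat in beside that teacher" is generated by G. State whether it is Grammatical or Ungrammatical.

A P word can never sit immediately before a P word in any string this grammar generates, so the substring 'in beside' rules out a derivation.

Ungrammatical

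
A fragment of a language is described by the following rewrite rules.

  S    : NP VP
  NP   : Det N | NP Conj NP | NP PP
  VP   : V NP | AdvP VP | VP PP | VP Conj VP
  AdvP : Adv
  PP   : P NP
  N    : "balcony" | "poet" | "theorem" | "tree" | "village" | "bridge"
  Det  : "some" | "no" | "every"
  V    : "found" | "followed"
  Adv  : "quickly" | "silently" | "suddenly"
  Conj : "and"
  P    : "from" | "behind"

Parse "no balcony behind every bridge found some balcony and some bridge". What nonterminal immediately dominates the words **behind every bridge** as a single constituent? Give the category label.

S
  NP
    NP
      Det: no
      N: balcony
    PP
      P: behind
      NP
        Det: every
        N: bridge
  VP
    V: found
    NP
      NP
        Det: some
        N: balcony
      Conj: and
      NP
        Det: some
        N: bridge
The span 'behind every bridge' is the PP node built by PP → P NP.

PP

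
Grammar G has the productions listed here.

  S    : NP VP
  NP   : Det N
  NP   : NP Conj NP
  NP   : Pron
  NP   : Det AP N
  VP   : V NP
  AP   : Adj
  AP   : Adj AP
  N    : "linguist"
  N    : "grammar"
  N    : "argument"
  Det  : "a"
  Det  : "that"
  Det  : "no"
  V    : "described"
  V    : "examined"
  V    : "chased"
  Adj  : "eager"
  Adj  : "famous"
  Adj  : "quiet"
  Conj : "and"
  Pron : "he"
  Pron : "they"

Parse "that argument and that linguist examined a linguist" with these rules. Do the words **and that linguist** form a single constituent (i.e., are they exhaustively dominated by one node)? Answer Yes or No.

No

[S [NP [NP [Det that] [N argument]] [Conj and] [NP [Det that] [N linguist]]] [VP [V examined] [NP [Det a] [N linguist]]]]
The smallest constituent containing 'and that linguist' is the NP spanning 'that argument and that linguist'; no single node in the tree dominates exactly the given words.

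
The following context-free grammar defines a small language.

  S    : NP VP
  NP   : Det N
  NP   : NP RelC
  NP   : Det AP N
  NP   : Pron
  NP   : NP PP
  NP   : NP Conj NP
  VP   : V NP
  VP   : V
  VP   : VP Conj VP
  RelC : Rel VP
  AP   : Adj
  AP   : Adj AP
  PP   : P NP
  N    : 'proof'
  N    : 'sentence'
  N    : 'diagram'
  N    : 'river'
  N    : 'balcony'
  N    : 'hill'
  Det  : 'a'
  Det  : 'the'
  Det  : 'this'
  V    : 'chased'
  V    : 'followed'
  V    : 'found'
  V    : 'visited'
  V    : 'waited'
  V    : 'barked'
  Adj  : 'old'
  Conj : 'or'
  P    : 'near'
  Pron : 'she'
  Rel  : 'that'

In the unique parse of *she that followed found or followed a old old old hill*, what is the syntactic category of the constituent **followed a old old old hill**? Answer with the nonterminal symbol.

VP

[S [NP [NP [Pron she]] [RelC [Rel that] [VP [V followed]]]] [VP [VP [V found]] [Conj or] [VP [V followed] [NP [Det a] [AP [Adj old] [AP [Adj old] [AP [Adj old]]]] [N hill]]]]]
The span 'followed a old old old hill' is the VP node built by VP → V NP.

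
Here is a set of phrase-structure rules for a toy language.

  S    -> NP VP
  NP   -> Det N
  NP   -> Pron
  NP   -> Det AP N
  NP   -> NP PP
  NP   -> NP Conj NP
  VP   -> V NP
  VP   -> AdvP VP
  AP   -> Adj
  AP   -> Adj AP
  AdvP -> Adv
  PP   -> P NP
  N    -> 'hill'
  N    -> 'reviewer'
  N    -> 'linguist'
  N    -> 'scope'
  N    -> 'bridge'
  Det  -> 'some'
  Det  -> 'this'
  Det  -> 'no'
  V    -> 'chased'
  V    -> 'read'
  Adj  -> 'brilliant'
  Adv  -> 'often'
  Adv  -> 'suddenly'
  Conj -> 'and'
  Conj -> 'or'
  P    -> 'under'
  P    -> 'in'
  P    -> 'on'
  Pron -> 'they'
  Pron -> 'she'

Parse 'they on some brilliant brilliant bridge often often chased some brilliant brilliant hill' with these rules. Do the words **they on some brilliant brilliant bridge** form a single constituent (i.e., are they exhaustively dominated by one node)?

[S [NP [NP [Pron they]] [PP [P on] [NP [Det some] [AP [Adj brilliant] [AP [Adj brilliant]]] [N bridge]]]] [VP [AdvP [Adv often]] [VP [AdvP [Adv often]] [VP [V chased] [NP [Det some] [AP [Adj brilliant] [AP [Adj brilliant]]] [N hill]]]]]]
The words 'they on some brilliant brilliant bridge' are exhaustively dominated by a single NP node (built by NP → NP PP), so they form a constituent.

Yes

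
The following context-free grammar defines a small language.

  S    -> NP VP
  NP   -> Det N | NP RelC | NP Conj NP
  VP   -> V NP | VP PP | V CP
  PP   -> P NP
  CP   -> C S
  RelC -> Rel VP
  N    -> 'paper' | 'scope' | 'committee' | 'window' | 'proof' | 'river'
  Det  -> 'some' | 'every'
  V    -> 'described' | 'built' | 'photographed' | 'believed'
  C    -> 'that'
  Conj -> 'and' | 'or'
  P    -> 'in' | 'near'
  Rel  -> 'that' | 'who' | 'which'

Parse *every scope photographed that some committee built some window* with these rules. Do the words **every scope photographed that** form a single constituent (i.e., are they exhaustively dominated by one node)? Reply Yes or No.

No

[S [NP [Det every] [N scope]] [VP [V photographed] [CP [C that] [S [NP [Det some] [N committee]] [VP [V built] [NP [Det some] [N window]]]]]]]
The smallest constituent containing 'every scope photographed that' is the S spanning 'every scope photographed that some committee built some window'; no single node in the tree dominates exactly the given words.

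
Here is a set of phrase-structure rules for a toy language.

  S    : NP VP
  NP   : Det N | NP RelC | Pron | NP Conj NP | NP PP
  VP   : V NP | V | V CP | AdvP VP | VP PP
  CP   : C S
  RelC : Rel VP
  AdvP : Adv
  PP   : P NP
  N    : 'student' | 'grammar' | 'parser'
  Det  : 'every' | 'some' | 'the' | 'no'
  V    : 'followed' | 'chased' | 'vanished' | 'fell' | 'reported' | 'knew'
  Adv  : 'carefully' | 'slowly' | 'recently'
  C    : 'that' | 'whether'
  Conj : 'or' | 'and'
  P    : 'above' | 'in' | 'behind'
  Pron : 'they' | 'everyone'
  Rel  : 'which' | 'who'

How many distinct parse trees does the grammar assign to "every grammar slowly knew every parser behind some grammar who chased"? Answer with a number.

4

Two of the 4 distinct bracketings:
[S [NP [Det every] [N grammar]] [VP [AdvP [Adv slowly]] [VP [V knew] [NP [NP [NP [Det every] [N parser]] [PP [P behind] [NP [Det some] [N grammar]]]] [RelC [Rel who] [VP [V chased]]]]]]]
[S [NP [Det every] [N grammar]] [VP [AdvP [Adv slowly]] [VP [V knew] [NP [NP [Det every] [N parser]] [PP [P behind] [NP [NP [Det some] [N grammar]] [RelC [Rel who] [VP [V chased]]]]]]]]]
The trees differ in how a recursive rule is bracketed over the same span.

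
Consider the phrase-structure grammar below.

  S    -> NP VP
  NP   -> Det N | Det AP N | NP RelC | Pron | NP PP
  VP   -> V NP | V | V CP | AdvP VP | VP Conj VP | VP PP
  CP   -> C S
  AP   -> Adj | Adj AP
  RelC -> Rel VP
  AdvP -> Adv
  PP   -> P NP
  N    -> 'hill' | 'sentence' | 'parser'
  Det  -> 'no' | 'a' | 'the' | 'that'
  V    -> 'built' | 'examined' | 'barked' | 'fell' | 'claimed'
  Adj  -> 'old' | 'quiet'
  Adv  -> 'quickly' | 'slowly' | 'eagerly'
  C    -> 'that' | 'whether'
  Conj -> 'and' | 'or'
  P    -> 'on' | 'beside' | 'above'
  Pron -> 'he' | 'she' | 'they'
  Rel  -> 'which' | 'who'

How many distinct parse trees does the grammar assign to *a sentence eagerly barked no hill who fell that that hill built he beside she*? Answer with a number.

6

Two of the 6 distinct bracketings:
[S [NP [Det a] [N sentence]] [VP [AdvP [Adv eagerly]] [VP [V barked] [NP [NP [Det no] [N hill]] [RelC [Rel who] [VP [V fell] [CP [C that] [S [NP [Det that] [N hill]] [VP [V built] [NP [NP [Pron he]] [PP [P beside] [NP [Pron she]]]]]]]]]]]]]
[S [NP [Det a] [N sentence]] [VP [AdvP [Adv eagerly]] [VP [V barked] [NP [NP [Det no] [N hill]] [RelC [Rel who] [VP [V fell] [CP [C that] [S [NP [Det that] [N hill]] [VP [VP [V built] [NP [Pron he]]] [PP [P beside] [NP [Pron she]]]]]]]]]]]]
The difference turns on whether NP → NP PP is used at the relevant span, versus an alternative expansion of NP.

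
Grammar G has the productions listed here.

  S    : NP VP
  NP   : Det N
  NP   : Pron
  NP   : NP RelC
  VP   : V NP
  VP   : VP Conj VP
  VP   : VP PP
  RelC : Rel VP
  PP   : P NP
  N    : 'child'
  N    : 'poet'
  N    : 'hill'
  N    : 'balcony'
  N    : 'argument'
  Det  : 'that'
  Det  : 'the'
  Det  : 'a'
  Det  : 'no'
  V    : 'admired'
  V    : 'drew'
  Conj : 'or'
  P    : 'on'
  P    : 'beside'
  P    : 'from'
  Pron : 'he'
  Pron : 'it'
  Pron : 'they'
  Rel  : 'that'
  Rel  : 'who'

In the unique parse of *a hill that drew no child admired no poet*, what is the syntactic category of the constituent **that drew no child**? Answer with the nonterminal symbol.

RelC

S
  NP
    NP
      Det: a
      N: hill
    RelC
      Rel: that
      VP
        V: drew
        NP
          Det: no
          N: child
  VP
    V: admired
    NP
      Det: no
      N: poet
The span 'that drew no child' is the RelC node built by RelC → Rel VP.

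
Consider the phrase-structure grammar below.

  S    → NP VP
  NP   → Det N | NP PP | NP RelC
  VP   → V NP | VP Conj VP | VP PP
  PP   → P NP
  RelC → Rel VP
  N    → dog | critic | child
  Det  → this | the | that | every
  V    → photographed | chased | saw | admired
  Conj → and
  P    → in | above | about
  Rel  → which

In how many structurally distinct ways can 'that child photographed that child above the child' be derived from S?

2

The two bracketings:
[S [NP [Det that] [N child]] [VP [V photographed] [NP [NP [Det that] [N child]] [PP [P above] [NP [Det the] [N child]]]]]]
[S [NP [Det that] [N child]] [VP [VP [V photographed] [NP [Det that] [N child]]] [PP [P above] [NP [Det the] [N child]]]]]
The difference turns on whether NP → NP PP is used at the relevant span, versus an alternative expansion of NP.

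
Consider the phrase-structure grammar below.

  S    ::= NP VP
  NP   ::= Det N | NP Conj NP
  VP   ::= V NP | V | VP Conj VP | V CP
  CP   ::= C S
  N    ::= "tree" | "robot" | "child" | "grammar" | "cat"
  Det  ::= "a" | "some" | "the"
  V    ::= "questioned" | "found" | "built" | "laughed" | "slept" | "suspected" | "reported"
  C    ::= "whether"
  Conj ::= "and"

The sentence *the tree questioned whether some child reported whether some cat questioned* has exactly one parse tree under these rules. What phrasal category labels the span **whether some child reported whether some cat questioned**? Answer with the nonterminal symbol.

[S [NP [Det the] [N tree]] [VP [V questioned] [CP [C whether] [S [NP [Det some] [N child]] [VP [V reported] [CP [C whether] [S [NP [Det some] [N cat]] [VP [V questioned]]]]]]]]]
The span 'whether some child reported whether some cat questioned' is the CP node built by CP → C S.

CP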